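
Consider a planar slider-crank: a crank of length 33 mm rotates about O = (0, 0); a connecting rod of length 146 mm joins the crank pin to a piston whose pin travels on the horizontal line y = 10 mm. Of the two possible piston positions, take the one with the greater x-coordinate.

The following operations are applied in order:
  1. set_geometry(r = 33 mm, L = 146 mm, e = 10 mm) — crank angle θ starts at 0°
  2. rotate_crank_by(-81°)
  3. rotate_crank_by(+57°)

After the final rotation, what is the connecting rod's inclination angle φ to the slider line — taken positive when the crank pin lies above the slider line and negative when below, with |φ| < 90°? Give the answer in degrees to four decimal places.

set_geometry: r = 33 mm, L = 146 mm, e = 10 mm; θ ← 0°
rotate_crank_by(-81°): θ ← 0° -81° = -81°
rotate_crank_by(+57°): θ ← -81° +57° = -24°
crank pin P = (r cos θ, r sin θ) = (30.147000, -13.422309)
h = r sin θ − e = -13.422309 − 10 = -23.422309
sin φ = h / L = -23.422309 / 146 = -0.16042678
φ = arcsin(-0.16042678) = -9.231669°

-9.2317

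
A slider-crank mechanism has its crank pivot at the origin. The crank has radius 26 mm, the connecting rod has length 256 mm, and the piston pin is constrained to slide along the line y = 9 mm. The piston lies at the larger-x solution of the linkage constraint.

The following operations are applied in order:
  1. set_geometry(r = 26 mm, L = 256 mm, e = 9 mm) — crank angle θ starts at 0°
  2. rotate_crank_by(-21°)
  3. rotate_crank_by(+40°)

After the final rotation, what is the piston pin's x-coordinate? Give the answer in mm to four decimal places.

set_geometry: r = 26 mm, L = 256 mm, e = 9 mm; θ ← 0°
rotate_crank_by(-21°): θ ← 0° -21° = -21°
rotate_crank_by(+40°): θ ← -21° +40° = 19°
crank pin P = (r cos θ, r sin θ) = (24.583483, 8.464772)
h = r sin θ − e = 8.464772 − 9 = -0.535228
x = r cos θ + √(L² − h²) = 24.583483 + √(65536.0 − 0.2865) = 24.583483 + 255.999440 = 280.582923

280.5829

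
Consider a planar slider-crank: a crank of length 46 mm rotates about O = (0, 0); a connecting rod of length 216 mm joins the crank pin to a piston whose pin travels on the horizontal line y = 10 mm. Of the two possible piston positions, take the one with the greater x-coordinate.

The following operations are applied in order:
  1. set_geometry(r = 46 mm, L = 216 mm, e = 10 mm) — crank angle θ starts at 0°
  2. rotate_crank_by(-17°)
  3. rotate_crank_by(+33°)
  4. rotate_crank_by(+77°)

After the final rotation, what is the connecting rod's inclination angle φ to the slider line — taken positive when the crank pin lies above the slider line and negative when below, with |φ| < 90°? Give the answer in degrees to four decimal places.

9.5771

set_geometry: r = 46 mm, L = 216 mm, e = 10 mm; θ ← 0°
rotate_crank_by(-17°): θ ← 0° -17° = -17°
rotate_crank_by(+33°): θ ← -17° +33° = 16°
rotate_crank_by(+77°): θ ← 16° +77° = 93°
crank pin P = (r cos θ, r sin θ) = (-2.407454, 45.936959)
h = r sin θ − e = 45.936959 − 10 = 35.936959
sin φ = h / L = 35.936959 / 216 = 0.16637481
φ = arcsin(0.16637481) = 9.577109°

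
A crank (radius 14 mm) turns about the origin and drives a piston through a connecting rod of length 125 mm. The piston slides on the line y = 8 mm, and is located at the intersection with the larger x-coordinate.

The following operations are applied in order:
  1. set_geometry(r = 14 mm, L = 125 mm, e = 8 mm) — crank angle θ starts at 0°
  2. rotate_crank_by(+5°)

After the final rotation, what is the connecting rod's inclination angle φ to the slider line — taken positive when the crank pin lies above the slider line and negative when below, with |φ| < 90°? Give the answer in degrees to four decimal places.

set_geometry: r = 14 mm, L = 125 mm, e = 8 mm; θ ← 0°
rotate_crank_by(+5°): θ ← 0° +5° = 5°
crank pin P = (r cos θ, r sin θ) = (13.946726, 1.220180)
h = r sin θ − e = 1.220180 − 8 = -6.779820
sin φ = h / L = -6.779820 / 125 = -0.05423856
φ = arcsin(-0.05423856) = -3.109166°

-3.1092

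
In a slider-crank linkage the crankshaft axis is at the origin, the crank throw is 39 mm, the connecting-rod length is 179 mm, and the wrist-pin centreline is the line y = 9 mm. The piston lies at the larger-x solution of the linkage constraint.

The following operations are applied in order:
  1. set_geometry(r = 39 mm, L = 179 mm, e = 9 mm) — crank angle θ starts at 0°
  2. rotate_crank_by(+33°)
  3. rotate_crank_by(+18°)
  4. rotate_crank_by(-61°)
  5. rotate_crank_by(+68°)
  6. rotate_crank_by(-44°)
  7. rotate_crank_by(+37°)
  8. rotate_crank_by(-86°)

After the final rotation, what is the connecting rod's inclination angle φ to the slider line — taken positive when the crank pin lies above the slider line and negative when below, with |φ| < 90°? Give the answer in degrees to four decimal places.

-10.0931

set_geometry: r = 39 mm, L = 179 mm, e = 9 mm; θ ← 0°
rotate_crank_by(+33°): θ ← 0° +33° = 33°
rotate_crank_by(+18°): θ ← 33° +18° = 51°
rotate_crank_by(-61°): θ ← 51° -61° = -10°
rotate_crank_by(+68°): θ ← -10° +68° = 58°
rotate_crank_by(-44°): θ ← 58° -44° = 14°
rotate_crank_by(+37°): θ ← 14° +37° = 51°
rotate_crank_by(-86°): θ ← 51° -86° = -35°
crank pin P = (r cos θ, r sin θ) = (31.946930, -22.369481)
h = r sin θ − e = -22.369481 − 9 = -31.369481
sin φ = h / L = -31.369481 / 179 = -0.17524850
φ = arcsin(-0.17524850) = -10.093119°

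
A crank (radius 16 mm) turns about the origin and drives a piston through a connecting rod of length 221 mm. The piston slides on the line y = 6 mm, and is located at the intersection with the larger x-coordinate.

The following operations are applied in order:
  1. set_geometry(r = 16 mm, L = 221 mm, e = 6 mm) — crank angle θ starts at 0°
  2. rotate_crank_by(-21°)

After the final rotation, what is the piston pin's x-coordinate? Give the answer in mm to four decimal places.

235.6256

set_geometry: r = 16 mm, L = 221 mm, e = 6 mm; θ ← 0°
rotate_crank_by(-21°): θ ← 0° -21° = -21°
crank pin P = (r cos θ, r sin θ) = (14.937287, -5.733887)
h = r sin θ − e = -5.733887 − 6 = -11.733887
x = r cos θ + √(L² − h²) = 14.937287 + √(48841.0 − 137.6841) = 14.937287 + 220.688278 = 235.625564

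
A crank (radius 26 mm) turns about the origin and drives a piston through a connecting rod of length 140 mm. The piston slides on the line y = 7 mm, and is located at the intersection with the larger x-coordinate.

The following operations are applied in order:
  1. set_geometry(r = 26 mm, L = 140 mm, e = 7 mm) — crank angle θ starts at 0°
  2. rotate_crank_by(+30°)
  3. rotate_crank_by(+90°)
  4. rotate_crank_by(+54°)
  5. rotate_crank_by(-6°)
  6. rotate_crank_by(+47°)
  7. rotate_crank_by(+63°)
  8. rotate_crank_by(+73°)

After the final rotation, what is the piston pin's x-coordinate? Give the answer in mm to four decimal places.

165.2418

set_geometry: r = 26 mm, L = 140 mm, e = 7 mm; θ ← 0°
rotate_crank_by(+30°): θ ← 0° +30° = 30°
rotate_crank_by(+90°): θ ← 30° +90° = 120°
rotate_crank_by(+54°): θ ← 120° +54° = 174°
rotate_crank_by(-6°): θ ← 174° -6° = 168°
rotate_crank_by(+47°): θ ← 168° +47° = 215°
rotate_crank_by(+63°): θ ← 215° +63° = 278°
rotate_crank_by(+73°): θ ← 278° +73° = 351°
crank pin P = (r cos θ, r sin θ) = (25.679897, -4.067296)
h = r sin θ − e = -4.067296 − 7 = -11.067296
x = r cos θ + √(L² − h²) = 25.679897 + √(19600.0 − 122.4850) = 25.679897 + 139.561868 = 165.241765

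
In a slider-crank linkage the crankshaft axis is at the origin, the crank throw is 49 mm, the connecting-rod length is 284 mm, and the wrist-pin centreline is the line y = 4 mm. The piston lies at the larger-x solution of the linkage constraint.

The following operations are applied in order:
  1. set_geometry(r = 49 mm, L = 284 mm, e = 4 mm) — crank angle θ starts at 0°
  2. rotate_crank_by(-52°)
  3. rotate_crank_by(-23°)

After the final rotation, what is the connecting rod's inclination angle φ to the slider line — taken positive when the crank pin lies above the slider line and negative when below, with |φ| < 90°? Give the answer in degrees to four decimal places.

set_geometry: r = 49 mm, L = 284 mm, e = 4 mm; θ ← 0°
rotate_crank_by(-52°): θ ← 0° -52° = -52°
rotate_crank_by(-23°): θ ← -52° -23° = -75°
crank pin P = (r cos θ, r sin θ) = (12.682133, -47.330365)
h = r sin θ − e = -47.330365 − 4 = -51.330365
sin φ = h / L = -51.330365 / 284 = -0.18074072
φ = arcsin(-0.18074072) = -10.412908°

-10.4129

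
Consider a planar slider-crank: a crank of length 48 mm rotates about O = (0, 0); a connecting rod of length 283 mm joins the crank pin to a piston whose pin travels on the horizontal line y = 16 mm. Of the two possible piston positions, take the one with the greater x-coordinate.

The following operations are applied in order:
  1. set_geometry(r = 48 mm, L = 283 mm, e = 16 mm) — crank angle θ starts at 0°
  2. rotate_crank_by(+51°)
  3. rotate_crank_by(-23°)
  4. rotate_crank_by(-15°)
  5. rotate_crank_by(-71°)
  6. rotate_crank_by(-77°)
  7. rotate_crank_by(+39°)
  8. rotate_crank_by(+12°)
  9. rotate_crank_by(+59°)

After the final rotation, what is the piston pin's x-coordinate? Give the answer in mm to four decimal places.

set_geometry: r = 48 mm, L = 283 mm, e = 16 mm; θ ← 0°
rotate_crank_by(+51°): θ ← 0° +51° = 51°
rotate_crank_by(-23°): θ ← 51° -23° = 28°
rotate_crank_by(-15°): θ ← 28° -15° = 13°
rotate_crank_by(-71°): θ ← 13° -71° = -58°
rotate_crank_by(-77°): θ ← -58° -77° = -135°
rotate_crank_by(+39°): θ ← -135° +39° = -96°
rotate_crank_by(+12°): θ ← -96° +12° = -84°
rotate_crank_by(+59°): θ ← -84° +59° = -25°
crank pin P = (r cos θ, r sin θ) = (43.502774, -20.285677)
h = r sin θ − e = -20.285677 − 16 = -36.285677
x = r cos θ + √(L² − h²) = 43.502774 + √(80089.0 − 1316.6503) = 43.502774 + 280.664123 = 324.166896

324.1669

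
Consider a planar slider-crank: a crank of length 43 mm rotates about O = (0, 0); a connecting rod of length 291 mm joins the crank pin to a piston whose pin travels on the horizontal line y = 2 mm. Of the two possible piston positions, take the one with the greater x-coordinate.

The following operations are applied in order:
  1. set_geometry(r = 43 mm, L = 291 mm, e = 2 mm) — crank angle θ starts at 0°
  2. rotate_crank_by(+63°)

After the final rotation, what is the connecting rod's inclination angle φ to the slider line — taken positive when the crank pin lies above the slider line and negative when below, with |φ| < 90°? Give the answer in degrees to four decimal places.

set_geometry: r = 43 mm, L = 291 mm, e = 2 mm; θ ← 0°
rotate_crank_by(+63°): θ ← 0° +63° = 63°
crank pin P = (r cos θ, r sin θ) = (19.521591, 38.313281)
h = r sin θ − e = 38.313281 − 2 = 36.313281
sin φ = h / L = 36.313281 / 291 = 0.12478791
φ = arcsin(0.12478791) = 7.168508°

7.1685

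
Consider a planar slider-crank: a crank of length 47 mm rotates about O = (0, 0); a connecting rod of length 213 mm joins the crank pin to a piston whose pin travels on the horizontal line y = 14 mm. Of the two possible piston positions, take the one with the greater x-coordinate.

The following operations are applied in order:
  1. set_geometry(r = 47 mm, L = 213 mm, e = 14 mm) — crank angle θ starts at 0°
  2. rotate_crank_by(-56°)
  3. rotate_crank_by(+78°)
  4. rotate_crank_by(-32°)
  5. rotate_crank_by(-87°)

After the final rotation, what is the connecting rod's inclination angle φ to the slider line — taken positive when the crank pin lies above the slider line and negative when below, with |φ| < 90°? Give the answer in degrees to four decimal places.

set_geometry: r = 47 mm, L = 213 mm, e = 14 mm; θ ← 0°
rotate_crank_by(-56°): θ ← 0° -56° = -56°
rotate_crank_by(+78°): θ ← -56° +78° = 22°
rotate_crank_by(-32°): θ ← 22° -32° = -10°
rotate_crank_by(-87°): θ ← -10° -87° = -97°
crank pin P = (r cos θ, r sin θ) = (-5.727859, -46.649669)
h = r sin θ − e = -46.649669 − 14 = -60.649669
sin φ = h / L = -60.649669 / 213 = -0.28474023
φ = arcsin(-0.28474023) = -16.543322°

-16.5433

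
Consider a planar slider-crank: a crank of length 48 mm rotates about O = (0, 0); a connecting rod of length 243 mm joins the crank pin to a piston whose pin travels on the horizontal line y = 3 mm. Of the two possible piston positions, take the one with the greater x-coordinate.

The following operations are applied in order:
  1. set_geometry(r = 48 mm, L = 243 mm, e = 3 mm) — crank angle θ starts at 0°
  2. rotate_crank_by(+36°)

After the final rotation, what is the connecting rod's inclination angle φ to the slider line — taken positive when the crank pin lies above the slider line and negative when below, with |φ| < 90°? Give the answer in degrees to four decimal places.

set_geometry: r = 48 mm, L = 243 mm, e = 3 mm; θ ← 0°
rotate_crank_by(+36°): θ ← 0° +36° = 36°
crank pin P = (r cos θ, r sin θ) = (38.832816, 28.213692)
h = r sin θ − e = 28.213692 − 3 = 25.213692
sin φ = h / L = 25.213692 / 243 = 0.10376005
φ = arcsin(0.10376005) = 5.955732°

5.9557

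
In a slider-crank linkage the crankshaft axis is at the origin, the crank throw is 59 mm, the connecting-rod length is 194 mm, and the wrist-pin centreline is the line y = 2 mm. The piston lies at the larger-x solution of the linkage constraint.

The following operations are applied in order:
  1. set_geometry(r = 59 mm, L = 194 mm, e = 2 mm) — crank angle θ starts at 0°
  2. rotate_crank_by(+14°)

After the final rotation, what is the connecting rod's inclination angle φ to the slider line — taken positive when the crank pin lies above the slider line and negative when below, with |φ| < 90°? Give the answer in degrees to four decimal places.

3.6272

set_geometry: r = 59 mm, L = 194 mm, e = 2 mm; θ ← 0°
rotate_crank_by(+14°): θ ← 0° +14° = 14°
crank pin P = (r cos θ, r sin θ) = (57.247448, 14.273392)
h = r sin θ − e = 14.273392 − 2 = 12.273392
sin φ = h / L = 12.273392 / 194 = 0.06326491
φ = arcsin(0.06326491) = 3.627235°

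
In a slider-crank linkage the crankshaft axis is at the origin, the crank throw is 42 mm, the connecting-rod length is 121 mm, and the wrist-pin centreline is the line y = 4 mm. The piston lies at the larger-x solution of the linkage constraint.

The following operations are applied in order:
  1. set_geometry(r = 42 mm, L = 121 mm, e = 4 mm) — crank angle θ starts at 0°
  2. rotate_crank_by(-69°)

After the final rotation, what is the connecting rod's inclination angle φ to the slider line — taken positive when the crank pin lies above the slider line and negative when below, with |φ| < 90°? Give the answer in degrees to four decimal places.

-20.9229

set_geometry: r = 42 mm, L = 121 mm, e = 4 mm; θ ← 0°
rotate_crank_by(-69°): θ ← 0° -69° = -69°
crank pin P = (r cos θ, r sin θ) = (15.051454, -39.210378)
h = r sin θ − e = -39.210378 − 4 = -43.210378
sin φ = h / L = -43.210378 / 121 = -0.35711056
φ = arcsin(-0.35711056) = -20.922851°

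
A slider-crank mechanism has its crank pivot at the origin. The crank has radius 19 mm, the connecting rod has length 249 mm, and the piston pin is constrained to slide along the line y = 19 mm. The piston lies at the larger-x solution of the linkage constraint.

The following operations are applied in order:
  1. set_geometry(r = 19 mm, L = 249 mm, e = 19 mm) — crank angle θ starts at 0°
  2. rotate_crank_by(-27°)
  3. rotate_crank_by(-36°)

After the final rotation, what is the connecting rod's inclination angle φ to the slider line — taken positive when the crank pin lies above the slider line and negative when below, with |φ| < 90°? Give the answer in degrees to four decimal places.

set_geometry: r = 19 mm, L = 249 mm, e = 19 mm; θ ← 0°
rotate_crank_by(-27°): θ ← 0° -27° = -27°
rotate_crank_by(-36°): θ ← -27° -36° = -63°
crank pin P = (r cos θ, r sin θ) = (8.625819, -16.929124)
h = r sin θ − e = -16.929124 − 19 = -35.929124
sin φ = h / L = -35.929124 / 249 = -0.14429367
φ = arcsin(-0.14429367) = -8.296379°

-8.2964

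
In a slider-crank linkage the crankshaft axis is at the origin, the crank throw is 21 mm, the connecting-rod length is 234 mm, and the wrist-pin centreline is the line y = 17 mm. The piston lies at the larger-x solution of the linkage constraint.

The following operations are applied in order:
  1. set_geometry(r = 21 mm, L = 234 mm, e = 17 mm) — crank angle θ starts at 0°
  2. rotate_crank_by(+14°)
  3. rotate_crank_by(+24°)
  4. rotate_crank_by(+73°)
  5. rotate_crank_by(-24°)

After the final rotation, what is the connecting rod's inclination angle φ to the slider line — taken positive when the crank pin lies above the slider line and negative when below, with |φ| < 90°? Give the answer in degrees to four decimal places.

0.9724

set_geometry: r = 21 mm, L = 234 mm, e = 17 mm; θ ← 0°
rotate_crank_by(+14°): θ ← 0° +14° = 14°
rotate_crank_by(+24°): θ ← 14° +24° = 38°
rotate_crank_by(+73°): θ ← 38° +73° = 111°
rotate_crank_by(-24°): θ ← 111° -24° = 87°
crank pin P = (r cos θ, r sin θ) = (1.099055, 20.971220)
h = r sin θ − e = 20.971220 − 17 = 3.971220
sin φ = h / L = 3.971220 / 234 = 0.01697103
φ = arcsin(0.01697103) = 0.972415°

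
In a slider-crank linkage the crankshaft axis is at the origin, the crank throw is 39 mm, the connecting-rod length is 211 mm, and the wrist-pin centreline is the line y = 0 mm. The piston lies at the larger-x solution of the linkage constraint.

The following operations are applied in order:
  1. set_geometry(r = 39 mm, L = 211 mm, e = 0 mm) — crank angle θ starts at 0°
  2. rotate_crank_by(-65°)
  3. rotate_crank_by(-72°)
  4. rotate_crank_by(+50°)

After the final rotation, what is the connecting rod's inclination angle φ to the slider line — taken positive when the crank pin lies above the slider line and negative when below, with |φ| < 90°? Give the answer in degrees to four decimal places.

-10.6367

set_geometry: r = 39 mm, L = 211 mm, e = 0 mm; θ ← 0°
rotate_crank_by(-65°): θ ← 0° -65° = -65°
rotate_crank_by(-72°): θ ← -65° -72° = -137°
rotate_crank_by(+50°): θ ← -137° +50° = -87°
crank pin P = (r cos θ, r sin θ) = (2.041102, -38.946552)
h = r sin θ − e = -38.946552 − 0 = -38.946552
sin φ = h / L = -38.946552 / 211 = -0.18458081
φ = arcsin(-0.18458081) = -10.636694°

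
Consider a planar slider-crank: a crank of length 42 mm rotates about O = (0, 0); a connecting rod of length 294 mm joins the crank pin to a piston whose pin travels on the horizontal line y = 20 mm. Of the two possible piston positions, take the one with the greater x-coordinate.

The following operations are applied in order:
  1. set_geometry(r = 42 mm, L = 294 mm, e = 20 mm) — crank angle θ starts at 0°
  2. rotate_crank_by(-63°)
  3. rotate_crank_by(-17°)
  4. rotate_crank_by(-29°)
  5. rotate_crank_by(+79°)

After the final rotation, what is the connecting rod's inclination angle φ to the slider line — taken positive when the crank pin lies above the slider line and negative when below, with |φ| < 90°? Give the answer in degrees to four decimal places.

set_geometry: r = 42 mm, L = 294 mm, e = 20 mm; θ ← 0°
rotate_crank_by(-63°): θ ← 0° -63° = -63°
rotate_crank_by(-17°): θ ← -63° -17° = -80°
rotate_crank_by(-29°): θ ← -80° -29° = -109°
rotate_crank_by(+79°): θ ← -109° +79° = -30°
crank pin P = (r cos θ, r sin θ) = (36.373067, -21.000000)
h = r sin θ − e = -21.000000 − 20 = -41.000000
sin φ = h / L = -41.000000 / 294 = -0.13945578
φ = arcsin(-0.13945578) = -8.016356°

-8.0164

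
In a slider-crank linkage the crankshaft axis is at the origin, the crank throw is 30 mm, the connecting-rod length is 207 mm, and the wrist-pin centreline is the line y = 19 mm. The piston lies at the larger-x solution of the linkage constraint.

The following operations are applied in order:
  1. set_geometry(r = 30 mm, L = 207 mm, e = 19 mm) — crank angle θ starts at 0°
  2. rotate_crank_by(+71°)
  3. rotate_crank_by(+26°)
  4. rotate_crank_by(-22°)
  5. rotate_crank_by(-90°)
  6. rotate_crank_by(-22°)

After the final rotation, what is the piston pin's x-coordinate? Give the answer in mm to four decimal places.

227.6156

set_geometry: r = 30 mm, L = 207 mm, e = 19 mm; θ ← 0°
rotate_crank_by(+71°): θ ← 0° +71° = 71°
rotate_crank_by(+26°): θ ← 71° +26° = 97°
rotate_crank_by(-22°): θ ← 97° -22° = 75°
rotate_crank_by(-90°): θ ← 75° -90° = -15°
rotate_crank_by(-22°): θ ← -15° -22° = -37°
crank pin P = (r cos θ, r sin θ) = (23.959065, -18.054451)
h = r sin θ − e = -18.054451 − 19 = -37.054451
x = r cos θ + √(L² − h²) = 23.959065 + √(42849.0 − 1373.0323) = 23.959065 + 203.656494 = 227.615560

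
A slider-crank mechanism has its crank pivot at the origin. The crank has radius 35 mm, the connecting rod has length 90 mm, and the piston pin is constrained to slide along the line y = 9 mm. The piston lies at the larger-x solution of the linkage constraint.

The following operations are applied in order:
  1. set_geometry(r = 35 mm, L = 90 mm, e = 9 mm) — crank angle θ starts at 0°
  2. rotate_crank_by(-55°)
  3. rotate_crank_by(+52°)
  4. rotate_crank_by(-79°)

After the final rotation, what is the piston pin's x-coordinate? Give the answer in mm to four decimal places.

83.5721

set_geometry: r = 35 mm, L = 90 mm, e = 9 mm; θ ← 0°
rotate_crank_by(-55°): θ ← 0° -55° = -55°
rotate_crank_by(+52°): θ ← -55° +52° = -3°
rotate_crank_by(-79°): θ ← -3° -79° = -82°
crank pin P = (r cos θ, r sin θ) = (4.871059, -34.659382)
h = r sin θ − e = -34.659382 − 9 = -43.659382
x = r cos θ + √(L² − h²) = 4.871059 + √(8100.0 − 1906.1417) = 4.871059 + 78.701069 = 83.572128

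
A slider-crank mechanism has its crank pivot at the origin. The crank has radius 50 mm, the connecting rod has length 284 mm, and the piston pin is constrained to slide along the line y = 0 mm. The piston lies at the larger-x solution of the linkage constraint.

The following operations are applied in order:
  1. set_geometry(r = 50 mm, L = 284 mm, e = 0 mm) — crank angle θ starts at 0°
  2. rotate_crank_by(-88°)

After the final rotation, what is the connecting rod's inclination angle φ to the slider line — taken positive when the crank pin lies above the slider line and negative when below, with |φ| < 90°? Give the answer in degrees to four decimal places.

set_geometry: r = 50 mm, L = 284 mm, e = 0 mm; θ ← 0°
rotate_crank_by(-88°): θ ← 0° -88° = -88°
crank pin P = (r cos θ, r sin θ) = (1.744975, -49.969541)
h = r sin θ − e = -49.969541 − 0 = -49.969541
sin φ = h / L = -49.969541 / 284 = -0.17594909
φ = arcsin(-0.17594909) = -10.133894°

-10.1339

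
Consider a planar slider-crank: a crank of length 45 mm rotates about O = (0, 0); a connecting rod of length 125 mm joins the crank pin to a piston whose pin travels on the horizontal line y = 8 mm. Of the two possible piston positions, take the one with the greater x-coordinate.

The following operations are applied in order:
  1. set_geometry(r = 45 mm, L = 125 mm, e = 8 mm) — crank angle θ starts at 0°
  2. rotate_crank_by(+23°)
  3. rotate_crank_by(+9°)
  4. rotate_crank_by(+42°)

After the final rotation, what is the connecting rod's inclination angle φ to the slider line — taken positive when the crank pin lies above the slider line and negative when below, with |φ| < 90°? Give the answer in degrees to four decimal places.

16.3828

set_geometry: r = 45 mm, L = 125 mm, e = 8 mm; θ ← 0°
rotate_crank_by(+23°): θ ← 0° +23° = 23°
rotate_crank_by(+9°): θ ← 23° +9° = 32°
rotate_crank_by(+42°): θ ← 32° +42° = 74°
crank pin P = (r cos θ, r sin θ) = (12.403681, 43.256776)
h = r sin θ − e = 43.256776 − 8 = 35.256776
sin φ = h / L = 35.256776 / 125 = 0.28205421
φ = arcsin(0.28205421) = 16.382845°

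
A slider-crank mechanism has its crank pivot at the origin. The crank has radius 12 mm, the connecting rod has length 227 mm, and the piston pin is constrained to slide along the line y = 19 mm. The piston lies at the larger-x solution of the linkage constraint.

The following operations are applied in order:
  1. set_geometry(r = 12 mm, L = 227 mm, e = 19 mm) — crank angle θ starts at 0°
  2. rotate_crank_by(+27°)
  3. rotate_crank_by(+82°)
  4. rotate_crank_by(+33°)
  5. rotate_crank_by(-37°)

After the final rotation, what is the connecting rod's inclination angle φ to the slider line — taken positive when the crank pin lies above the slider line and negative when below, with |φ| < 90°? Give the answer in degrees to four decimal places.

set_geometry: r = 12 mm, L = 227 mm, e = 19 mm; θ ← 0°
rotate_crank_by(+27°): θ ← 0° +27° = 27°
rotate_crank_by(+82°): θ ← 27° +82° = 109°
rotate_crank_by(+33°): θ ← 109° +33° = 142°
rotate_crank_by(-37°): θ ← 142° -37° = 105°
crank pin P = (r cos θ, r sin θ) = (-3.105829, 11.591110)
h = r sin θ − e = 11.591110 − 19 = -7.408890
sin φ = h / L = -7.408890 / 227 = -0.03263828
φ = arcsin(-0.03263828) = -1.870368°

-1.8704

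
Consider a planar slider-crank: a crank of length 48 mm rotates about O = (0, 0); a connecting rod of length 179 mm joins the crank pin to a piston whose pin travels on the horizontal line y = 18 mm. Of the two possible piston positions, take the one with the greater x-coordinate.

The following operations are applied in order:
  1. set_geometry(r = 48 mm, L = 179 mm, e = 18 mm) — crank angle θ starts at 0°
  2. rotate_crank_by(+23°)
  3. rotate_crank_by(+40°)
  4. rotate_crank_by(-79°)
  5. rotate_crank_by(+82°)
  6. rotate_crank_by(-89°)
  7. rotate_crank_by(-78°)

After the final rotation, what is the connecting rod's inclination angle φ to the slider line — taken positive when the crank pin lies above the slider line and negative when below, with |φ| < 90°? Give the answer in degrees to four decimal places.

set_geometry: r = 48 mm, L = 179 mm, e = 18 mm; θ ← 0°
rotate_crank_by(+23°): θ ← 0° +23° = 23°
rotate_crank_by(+40°): θ ← 23° +40° = 63°
rotate_crank_by(-79°): θ ← 63° -79° = -16°
rotate_crank_by(+82°): θ ← -16° +82° = 66°
rotate_crank_by(-89°): θ ← 66° -89° = -23°
rotate_crank_by(-78°): θ ← -23° -78° = -101°
crank pin P = (r cos θ, r sin θ) = (-9.158832, -47.118105)
h = r sin θ − e = -47.118105 − 18 = -65.118105
sin φ = h / L = -65.118105 / 179 = -0.36378830
φ = arcsin(-0.36378830) = -21.333031°

-21.3330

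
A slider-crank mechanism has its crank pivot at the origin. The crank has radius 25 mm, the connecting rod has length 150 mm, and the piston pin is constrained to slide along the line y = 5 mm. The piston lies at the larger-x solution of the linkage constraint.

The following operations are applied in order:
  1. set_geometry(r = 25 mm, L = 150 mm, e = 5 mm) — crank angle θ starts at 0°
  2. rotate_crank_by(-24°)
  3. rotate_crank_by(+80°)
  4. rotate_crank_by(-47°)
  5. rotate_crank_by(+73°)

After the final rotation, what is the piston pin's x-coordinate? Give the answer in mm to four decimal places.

152.1725

set_geometry: r = 25 mm, L = 150 mm, e = 5 mm; θ ← 0°
rotate_crank_by(-24°): θ ← 0° -24° = -24°
rotate_crank_by(+80°): θ ← -24° +80° = 56°
rotate_crank_by(-47°): θ ← 56° -47° = 9°
rotate_crank_by(+73°): θ ← 9° +73° = 82°
crank pin P = (r cos θ, r sin θ) = (3.479328, 24.756702)
h = r sin θ − e = 24.756702 − 5 = 19.756702
x = r cos θ + √(L² − h²) = 3.479328 + √(22500.0 − 390.3273) = 3.479328 + 148.693217 = 152.172544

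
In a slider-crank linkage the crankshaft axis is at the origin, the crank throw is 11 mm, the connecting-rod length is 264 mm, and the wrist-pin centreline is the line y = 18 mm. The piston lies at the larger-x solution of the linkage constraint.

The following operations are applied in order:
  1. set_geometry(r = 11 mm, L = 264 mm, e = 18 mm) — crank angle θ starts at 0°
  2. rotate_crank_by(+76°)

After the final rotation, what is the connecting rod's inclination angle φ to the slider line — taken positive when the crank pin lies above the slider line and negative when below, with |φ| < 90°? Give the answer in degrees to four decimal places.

-1.5903

set_geometry: r = 11 mm, L = 264 mm, e = 18 mm; θ ← 0°
rotate_crank_by(+76°): θ ← 0° +76° = 76°
crank pin P = (r cos θ, r sin θ) = (2.661141, 10.673253)
h = r sin θ − e = 10.673253 − 18 = -7.326747
sin φ = h / L = -7.326747 / 264 = -0.02775283
φ = arcsin(-0.02775283) = -1.590324°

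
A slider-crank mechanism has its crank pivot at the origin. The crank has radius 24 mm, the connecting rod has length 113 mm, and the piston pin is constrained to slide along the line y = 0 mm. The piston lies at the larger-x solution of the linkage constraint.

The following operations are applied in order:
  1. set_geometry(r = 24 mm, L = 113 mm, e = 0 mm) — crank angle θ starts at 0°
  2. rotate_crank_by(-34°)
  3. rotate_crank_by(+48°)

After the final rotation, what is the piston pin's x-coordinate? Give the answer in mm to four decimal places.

set_geometry: r = 24 mm, L = 113 mm, e = 0 mm; θ ← 0°
rotate_crank_by(-34°): θ ← 0° -34° = -34°
rotate_crank_by(+48°): θ ← -34° +48° = 14°
crank pin P = (r cos θ, r sin θ) = (23.287097, 5.806125)
h = r sin θ − e = 5.806125 − 0 = 5.806125
x = r cos θ + √(L² − h²) = 23.287097 + √(12769.0 − 33.7111) = 23.287097 + 112.850737 = 136.137835

136.1378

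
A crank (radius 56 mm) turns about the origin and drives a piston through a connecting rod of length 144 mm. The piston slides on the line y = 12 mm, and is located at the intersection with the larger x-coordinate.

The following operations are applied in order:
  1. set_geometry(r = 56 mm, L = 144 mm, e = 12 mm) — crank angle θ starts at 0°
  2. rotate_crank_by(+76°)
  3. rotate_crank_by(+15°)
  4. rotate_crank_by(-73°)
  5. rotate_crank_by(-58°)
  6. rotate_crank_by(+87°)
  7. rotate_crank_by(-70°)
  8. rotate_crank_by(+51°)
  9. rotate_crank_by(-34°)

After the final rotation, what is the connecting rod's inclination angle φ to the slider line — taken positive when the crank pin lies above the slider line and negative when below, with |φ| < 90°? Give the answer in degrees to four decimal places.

-7.1220

set_geometry: r = 56 mm, L = 144 mm, e = 12 mm; θ ← 0°
rotate_crank_by(+76°): θ ← 0° +76° = 76°
rotate_crank_by(+15°): θ ← 76° +15° = 91°
rotate_crank_by(-73°): θ ← 91° -73° = 18°
rotate_crank_by(-58°): θ ← 18° -58° = -40°
rotate_crank_by(+87°): θ ← -40° +87° = 47°
rotate_crank_by(-70°): θ ← 47° -70° = -23°
rotate_crank_by(+51°): θ ← -23° +51° = 28°
rotate_crank_by(-34°): θ ← 28° -34° = -6°
crank pin P = (r cos θ, r sin θ) = (55.693226, -5.853594)
h = r sin θ − e = -5.853594 − 12 = -17.853594
sin φ = h / L = -17.853594 / 144 = -0.12398329
φ = arcsin(-0.12398329) = -7.122046°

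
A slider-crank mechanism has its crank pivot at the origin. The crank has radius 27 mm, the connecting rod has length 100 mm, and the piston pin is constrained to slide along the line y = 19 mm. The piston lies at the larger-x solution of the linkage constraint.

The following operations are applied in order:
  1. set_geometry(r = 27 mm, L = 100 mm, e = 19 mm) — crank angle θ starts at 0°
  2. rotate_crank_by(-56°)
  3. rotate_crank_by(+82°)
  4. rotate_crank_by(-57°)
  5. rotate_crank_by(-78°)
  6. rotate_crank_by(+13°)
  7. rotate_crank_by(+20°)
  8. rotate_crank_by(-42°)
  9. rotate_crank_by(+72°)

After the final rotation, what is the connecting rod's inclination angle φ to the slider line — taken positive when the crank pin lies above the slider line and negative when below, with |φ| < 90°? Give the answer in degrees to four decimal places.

-22.5954

set_geometry: r = 27 mm, L = 100 mm, e = 19 mm; θ ← 0°
rotate_crank_by(-56°): θ ← 0° -56° = -56°
rotate_crank_by(+82°): θ ← -56° +82° = 26°
rotate_crank_by(-57°): θ ← 26° -57° = -31°
rotate_crank_by(-78°): θ ← -31° -78° = -109°
rotate_crank_by(+13°): θ ← -109° +13° = -96°
rotate_crank_by(+20°): θ ← -96° +20° = -76°
rotate_crank_by(-42°): θ ← -76° -42° = -118°
rotate_crank_by(+72°): θ ← -118° +72° = -46°
crank pin P = (r cos θ, r sin θ) = (18.755776, -19.422175)
h = r sin θ − e = -19.422175 − 19 = -38.422175
sin φ = h / L = -38.422175 / 100 = -0.38422175
φ = arcsin(-0.38422175) = -22.595434°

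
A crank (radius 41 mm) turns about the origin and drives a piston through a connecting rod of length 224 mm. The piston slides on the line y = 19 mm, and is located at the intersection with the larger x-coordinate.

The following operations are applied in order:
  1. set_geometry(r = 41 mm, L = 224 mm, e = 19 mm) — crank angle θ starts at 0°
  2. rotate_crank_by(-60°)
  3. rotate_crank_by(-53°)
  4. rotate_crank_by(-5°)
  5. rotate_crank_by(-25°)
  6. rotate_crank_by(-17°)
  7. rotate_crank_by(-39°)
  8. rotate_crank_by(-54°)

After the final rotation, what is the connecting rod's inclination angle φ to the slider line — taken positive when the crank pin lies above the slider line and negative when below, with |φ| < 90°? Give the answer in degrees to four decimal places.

5.1761

set_geometry: r = 41 mm, L = 224 mm, e = 19 mm; θ ← 0°
rotate_crank_by(-60°): θ ← 0° -60° = -60°
rotate_crank_by(-53°): θ ← -60° -53° = -113°
rotate_crank_by(-5°): θ ← -113° -5° = -118°
rotate_crank_by(-25°): θ ← -118° -25° = -143°
rotate_crank_by(-17°): θ ← -143° -17° = -160°
rotate_crank_by(-39°): θ ← -160° -39° = -199°
rotate_crank_by(-54°): θ ← -199° -54° = -253°
crank pin P = (r cos θ, r sin θ) = (-11.987240, 39.208495)
h = r sin θ − e = 39.208495 − 19 = 20.208495
sin φ = h / L = 20.208495 / 224 = 0.09021650
φ = arcsin(0.09021650) = 5.176062°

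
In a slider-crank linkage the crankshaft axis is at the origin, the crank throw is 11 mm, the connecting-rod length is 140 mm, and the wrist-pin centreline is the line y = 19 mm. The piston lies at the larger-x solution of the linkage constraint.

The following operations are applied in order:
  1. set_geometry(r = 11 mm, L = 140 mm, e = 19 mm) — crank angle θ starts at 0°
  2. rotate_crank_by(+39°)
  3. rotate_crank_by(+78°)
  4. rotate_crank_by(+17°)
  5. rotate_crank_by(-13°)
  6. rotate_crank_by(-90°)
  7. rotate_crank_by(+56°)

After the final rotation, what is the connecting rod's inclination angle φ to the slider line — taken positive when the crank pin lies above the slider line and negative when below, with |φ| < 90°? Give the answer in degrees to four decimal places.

-3.2820

set_geometry: r = 11 mm, L = 140 mm, e = 19 mm; θ ← 0°
rotate_crank_by(+39°): θ ← 0° +39° = 39°
rotate_crank_by(+78°): θ ← 39° +78° = 117°
rotate_crank_by(+17°): θ ← 117° +17° = 134°
rotate_crank_by(-13°): θ ← 134° -13° = 121°
rotate_crank_by(-90°): θ ← 121° -90° = 31°
rotate_crank_by(+56°): θ ← 31° +56° = 87°
crank pin P = (r cos θ, r sin θ) = (0.575696, 10.984925)
h = r sin θ − e = 10.984925 − 19 = -8.015075
sin φ = h / L = -8.015075 / 140 = -0.05725054
φ = arcsin(-0.05725054) = -3.282009°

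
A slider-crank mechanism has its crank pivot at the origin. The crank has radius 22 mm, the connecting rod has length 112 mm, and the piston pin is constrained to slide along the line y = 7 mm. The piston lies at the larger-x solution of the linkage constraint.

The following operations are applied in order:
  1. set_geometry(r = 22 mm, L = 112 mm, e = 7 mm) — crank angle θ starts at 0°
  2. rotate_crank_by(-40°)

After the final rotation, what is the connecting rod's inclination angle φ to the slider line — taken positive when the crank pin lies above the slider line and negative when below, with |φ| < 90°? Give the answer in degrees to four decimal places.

-10.8805

set_geometry: r = 22 mm, L = 112 mm, e = 7 mm; θ ← 0°
rotate_crank_by(-40°): θ ← 0° -40° = -40°
crank pin P = (r cos θ, r sin θ) = (16.852978, -14.141327)
h = r sin θ − e = -14.141327 − 7 = -21.141327
sin φ = h / L = -21.141327 / 112 = -0.18876185
φ = arcsin(-0.18876185) = -10.880536°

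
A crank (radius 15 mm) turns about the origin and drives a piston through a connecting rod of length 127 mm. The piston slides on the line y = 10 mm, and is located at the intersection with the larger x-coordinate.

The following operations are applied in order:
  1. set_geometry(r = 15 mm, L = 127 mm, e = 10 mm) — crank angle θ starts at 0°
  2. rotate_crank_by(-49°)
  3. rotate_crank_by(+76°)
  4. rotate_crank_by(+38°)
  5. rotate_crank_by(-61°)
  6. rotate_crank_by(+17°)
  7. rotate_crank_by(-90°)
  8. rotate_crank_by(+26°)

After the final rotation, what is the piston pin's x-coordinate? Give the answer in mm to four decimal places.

136.3487

set_geometry: r = 15 mm, L = 127 mm, e = 10 mm; θ ← 0°
rotate_crank_by(-49°): θ ← 0° -49° = -49°
rotate_crank_by(+76°): θ ← -49° +76° = 27°
rotate_crank_by(+38°): θ ← 27° +38° = 65°
rotate_crank_by(-61°): θ ← 65° -61° = 4°
rotate_crank_by(+17°): θ ← 4° +17° = 21°
rotate_crank_by(-90°): θ ← 21° -90° = -69°
rotate_crank_by(+26°): θ ← -69° +26° = -43°
crank pin P = (r cos θ, r sin θ) = (10.970306, -10.229975)
h = r sin θ − e = -10.229975 − 10 = -20.229975
x = r cos θ + √(L² − h²) = 10.970306 + √(16129.0 − 409.2519) = 10.970306 + 125.378420 = 136.348725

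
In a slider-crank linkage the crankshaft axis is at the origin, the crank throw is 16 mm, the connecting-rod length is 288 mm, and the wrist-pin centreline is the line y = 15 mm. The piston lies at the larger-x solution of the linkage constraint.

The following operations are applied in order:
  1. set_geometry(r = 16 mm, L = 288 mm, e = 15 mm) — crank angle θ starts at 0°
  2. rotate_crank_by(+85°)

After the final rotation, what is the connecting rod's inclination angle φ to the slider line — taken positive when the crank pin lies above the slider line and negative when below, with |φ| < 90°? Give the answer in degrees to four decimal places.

set_geometry: r = 16 mm, L = 288 mm, e = 15 mm; θ ← 0°
rotate_crank_by(+85°): θ ← 0° +85° = 85°
crank pin P = (r cos θ, r sin θ) = (1.394492, 15.939115)
h = r sin θ − e = 15.939115 − 15 = 0.939115
sin φ = h / L = 0.939115 / 288 = 0.00326082
φ = arcsin(0.00326082) = 0.186831°

0.1868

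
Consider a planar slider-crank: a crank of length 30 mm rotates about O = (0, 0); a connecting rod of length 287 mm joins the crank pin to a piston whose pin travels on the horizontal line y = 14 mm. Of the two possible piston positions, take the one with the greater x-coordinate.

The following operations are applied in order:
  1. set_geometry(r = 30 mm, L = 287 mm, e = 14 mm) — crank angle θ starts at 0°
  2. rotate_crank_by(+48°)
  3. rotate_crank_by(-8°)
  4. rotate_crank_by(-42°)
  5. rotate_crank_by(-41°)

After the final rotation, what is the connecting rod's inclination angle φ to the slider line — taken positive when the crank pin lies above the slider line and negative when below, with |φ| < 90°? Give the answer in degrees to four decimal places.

-6.8961

set_geometry: r = 30 mm, L = 287 mm, e = 14 mm; θ ← 0°
rotate_crank_by(+48°): θ ← 0° +48° = 48°
rotate_crank_by(-8°): θ ← 48° -8° = 40°
rotate_crank_by(-42°): θ ← 40° -42° = -2°
rotate_crank_by(-41°): θ ← -2° -41° = -43°
crank pin P = (r cos θ, r sin θ) = (21.940611, -20.459951)
h = r sin θ − e = -20.459951 − 14 = -34.459951
sin φ = h / L = -34.459951 / 287 = -0.12006951
φ = arcsin(-0.12006951) = -6.896115°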